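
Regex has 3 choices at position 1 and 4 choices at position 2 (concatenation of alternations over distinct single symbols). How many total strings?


First group: 3 alternatives
Second group: 4 alternatives
Concatenation: each choice from group 1 pairs with each from group 2
Total = 3 x 4 = 12

12


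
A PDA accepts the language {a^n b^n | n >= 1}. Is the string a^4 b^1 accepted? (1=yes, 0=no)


Language requires equal numbers of a's and b's
PDA pushes for each 'a', pops for each 'b'
Number of a's = 4
Number of b's = 1
4 != 1 -> Reject

0


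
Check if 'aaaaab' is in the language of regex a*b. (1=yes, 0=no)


Pattern: a*b
String: 'aaaaab'
Pattern requires: zero or more 'a's followed by exactly one 'b'
Found 5 leading 'a's
Remaining: 'b'
Remaining is exactly 'b' -> match
Result: 1

1


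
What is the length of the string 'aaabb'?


String: 'aaabb'
Counting characters:
  'a' appears 3 time(s)
  'b' appears 2 time(s)
Total length = 3 + 2 = 5

5


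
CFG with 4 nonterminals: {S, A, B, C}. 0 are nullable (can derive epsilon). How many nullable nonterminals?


Nonterminals: {S, A, B, C}
A nonterminal is nullable if it can derive epsilon
Counting nullable nonterminals: 0
Total nullable = 0

0


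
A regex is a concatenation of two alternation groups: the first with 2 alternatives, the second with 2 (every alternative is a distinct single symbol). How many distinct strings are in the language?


First group: 2 alternatives
Second group: 2 alternatives
Concatenation: each choice from group 1 pairs with each from group 2
Total = 2 x 2 = 4

4


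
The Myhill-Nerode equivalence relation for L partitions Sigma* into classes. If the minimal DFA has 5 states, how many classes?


Myhill-Nerode theorem:
Number of equivalence classes = number of states in minimal DFA
Minimal DFA states = 5
Therefore equivalence classes = 5

5


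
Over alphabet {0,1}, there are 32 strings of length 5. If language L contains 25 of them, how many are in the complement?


Alphabet: {0,1}
String length: 5
Total strings of length 5 = 2^5 = 32
Strings in L = 25
Complement = total - |L|
= 32 - 25
= 7

7


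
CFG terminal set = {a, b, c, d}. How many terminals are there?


Terminal symbols: a, b, c, d
Counting each: a (#1), b (#2), c (#3), d (#4)
Total = 4

4


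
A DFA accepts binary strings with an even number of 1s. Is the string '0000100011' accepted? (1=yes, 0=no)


DFA has 2 states: q_even (start, accept=yes) and q_odd
Processing string '0000100011' character by character:
  Position 0: read '0', 1-count=0 -> q_even (no change)
  Position 1: read '0', 1-count=0 -> q_even (no change)
  Position 2: read '0', 1-count=0 -> q_even (no change)
  Position 3: read '0', 1-count=0 -> q_even (no change)
  Position 4: read '1', 1-count=1 -> q_odd
  Position 5: read '0', 1-count=1 -> q_odd (no change)
  Position 6: read '0', 1-count=1 -> q_odd (no change)
  Position 7: read '0', 1-count=1 -> q_odd (no change)
  Position 8: read '1', 1-count=2 -> q_even
  Position 9: read '1', 1-count=3 -> q_odd
Final state: q_odd, total 1s = 3 (odd); the DFA requires an even count -> reject

0


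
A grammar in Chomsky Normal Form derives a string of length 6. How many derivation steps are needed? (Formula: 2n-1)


Chomsky Normal Form derivation:
String length n = 6
Each step either:
  - Splits a nonterminal into two (n-1 such steps)
  - Converts a nonterminal to terminal (n such steps)
Total = (n-1) + n = 2n - 1
= 2(6) - 1
= 12 - 1
= 11

11


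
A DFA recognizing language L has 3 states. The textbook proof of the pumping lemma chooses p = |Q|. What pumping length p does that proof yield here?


Pumping lemma for regular languages (standard proof):
Take p = |Q|, the number of DFA states.
Any string of length >= |Q| passes through |Q|+1 states while reading its first |Q| symbols,
so by pigeonhole some state repeats, giving the loop that can be pumped.
Here |Q| = 3
Therefore the proof uses p = 3

3


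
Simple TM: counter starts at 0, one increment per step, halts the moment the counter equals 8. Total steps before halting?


Counter starts at 0. Counting sequence:
  Step 1: counter = 1
  Step 2: counter = 2
  Step 3: counter = 3
  Step 4: counter = 4
  Step 5: counter = 5
  Step 6: counter = 6
  Step 7: counter = 7
  Step 8: counter = 8
Counter reached 8 -> halt
Total steps = 8

8


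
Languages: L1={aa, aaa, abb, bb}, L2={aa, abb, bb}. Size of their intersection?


L1 = {aa, aaa, abb, bb}
L2 = {aa, abb, bb}
Checking each string in L1 against L2:
  'aa': in L2? Yes
  'aaa': in L2? No
  'abb': in L2? Yes
  'bb': in L2? Yes
Intersection = {aa, abb, bb}
|L1 ∩ L2| = 3

3


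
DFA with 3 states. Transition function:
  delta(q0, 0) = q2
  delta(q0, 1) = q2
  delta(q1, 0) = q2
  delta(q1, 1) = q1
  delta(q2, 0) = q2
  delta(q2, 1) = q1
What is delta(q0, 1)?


Looking up transition function:
delta(q0, 1) in the table
Row: q0, Column: 1
Result: q2

q2


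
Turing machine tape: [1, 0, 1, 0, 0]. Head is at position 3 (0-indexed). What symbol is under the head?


Tape: [1, 0, 1, 0, 0]
Positions: 0 1 2 3 4
Values:    1 0 1 0 0
Head at position 3
tape[3] = 0

0


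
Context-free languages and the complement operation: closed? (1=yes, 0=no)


CFL closure properties:
  Closed under: union, concatenation, Kleene star
  NOT closed under: intersection, complement
Operation 'complement' is in not-closed list -> No (not closed)

0


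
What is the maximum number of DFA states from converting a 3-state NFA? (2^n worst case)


NFA has 3 states
Subset construction: each DFA state = subset of NFA states
Maximum subsets = 2^3
2^3 = 8

8


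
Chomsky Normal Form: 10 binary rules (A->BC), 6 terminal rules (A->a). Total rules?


CNF allows two rule forms:
  A -> BC (binary): 10 rules
  A -> a (terminal): 6 rules
Total = 10 + 6 = 16

16


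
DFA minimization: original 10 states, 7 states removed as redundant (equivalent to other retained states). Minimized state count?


Original DFA: 10 states
Redundant states removed: 7
Minimized states = original - removed
= 10 - 7
= 3

3


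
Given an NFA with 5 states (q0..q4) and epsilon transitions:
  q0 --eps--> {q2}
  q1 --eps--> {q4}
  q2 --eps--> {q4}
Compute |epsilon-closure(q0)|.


Starting from q0
Initialize closure = {q0}
Follow epsilon from q0 -> add q2
Follow epsilon from q2 -> add q4
Final closure: {q0, q2, q4}
Size = 3

3


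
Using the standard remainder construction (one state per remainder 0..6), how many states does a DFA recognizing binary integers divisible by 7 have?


Divisibility by 7 is tracked via the remainder mod 7: 0, 1, ..., 6
The construction assigns one state to each remainder
Number of remainders = 7

7


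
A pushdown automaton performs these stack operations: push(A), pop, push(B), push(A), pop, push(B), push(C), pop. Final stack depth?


Tracing stack operations:
  push(A) -> stack = [A], depth=1
  pop -> removed A, stack = [], depth=0
  push(B) -> stack = [B], depth=1
  push(A) -> stack = [B,A], depth=2
  pop -> removed A, stack = [B], depth=1
  push(B) -> stack = [B,B], depth=2
  push(C) -> stack = [B,B,C], depth=3
  pop -> removed C, stack = [B,B], depth=2
Final depth = 2

2


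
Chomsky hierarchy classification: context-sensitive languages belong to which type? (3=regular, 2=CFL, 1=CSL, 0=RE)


Chomsky hierarchy levels:
  Type 3: Regular (DFA/NFA/regex)
  Type 2: Context-free (PDA)
  Type 1: Context-sensitive
  Type 0: Recursively enumerable (TM)
'context-sensitive' corresponds to Type 1

1


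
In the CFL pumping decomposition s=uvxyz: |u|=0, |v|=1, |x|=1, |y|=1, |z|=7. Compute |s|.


|s| = |u| + |v| + |x| + |y| + |z|
= 0 + 1 + 1 + 1 + 7
= 1 + 1 + 8
= 2 + 8
= 10

10


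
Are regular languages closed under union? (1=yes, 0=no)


Regular languages are closed under:
- Union (DFA product construction)
- Intersection (DFA product construction)
- Complement (swap accept/reject states)
- Concatenation (NFA construction)
- Kleene star (NFA construction)
union is in this list
Therefore: closed

1


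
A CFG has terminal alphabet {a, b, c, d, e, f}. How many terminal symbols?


Terminal symbols: a, b, c, d, e, f
Counting each: a (#1), b (#2), c (#3), d (#4), e (#5), f (#6)
Total = 6

6


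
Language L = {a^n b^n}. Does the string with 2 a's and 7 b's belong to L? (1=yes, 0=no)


Language requires equal numbers of a's and b's
PDA pushes for each 'a', pops for each 'b'
Number of a's = 2
Number of b's = 7
2 != 7 -> Reject

0


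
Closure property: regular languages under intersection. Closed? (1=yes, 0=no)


Regular languages are closed under:
- Union (DFA product construction)
- Intersection (DFA product construction)
- Complement (swap accept/reject states)
- Concatenation (NFA construction)
- Kleene star (NFA construction)
intersection is in this list
Therefore: closed

1


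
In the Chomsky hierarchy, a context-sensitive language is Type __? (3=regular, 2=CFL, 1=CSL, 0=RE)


Chomsky hierarchy levels:
  Type 3: Regular (DFA/NFA/regex)
  Type 2: Context-free (PDA)
  Type 1: Context-sensitive
  Type 0: Recursively enumerable (TM)
'context-sensitive' corresponds to Type 1

1


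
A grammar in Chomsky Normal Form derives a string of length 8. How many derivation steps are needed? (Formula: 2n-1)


Chomsky Normal Form derivation:
String length n = 8
Each step either:
  - Splits a nonterminal into two (n-1 such steps)
  - Converts a nonterminal to terminal (n such steps)
Total = (n-1) + n = 2n - 1
= 2(8) - 1
= 16 - 1
= 15

15


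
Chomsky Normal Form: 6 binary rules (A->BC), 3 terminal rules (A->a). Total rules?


CNF allows two rule forms:
  A -> BC (binary): 6 rules
  A -> a (terminal): 3 rules
Total = 6 + 3 = 9

9


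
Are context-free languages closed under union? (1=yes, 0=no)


CFL closure properties:
  Closed under: union, concatenation, Kleene star
  NOT closed under: intersection, complement
Operation 'union' is in closed list -> Yes (closed)

1


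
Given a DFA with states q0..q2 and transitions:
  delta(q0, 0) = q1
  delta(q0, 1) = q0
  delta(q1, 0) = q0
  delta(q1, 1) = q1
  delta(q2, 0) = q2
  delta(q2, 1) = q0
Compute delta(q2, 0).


Looking up transition function:
delta(q2, 0) in the table
Row: q2, Column: 0
Result: q2

q2


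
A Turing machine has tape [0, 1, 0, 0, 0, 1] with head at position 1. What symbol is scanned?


Tape: [0, 1, 0, 0, 0, 1]
Positions: 0 1 2 3 4 5
Values:    0 1 0 0 0 1
Head at position 1
tape[1] = 1

1


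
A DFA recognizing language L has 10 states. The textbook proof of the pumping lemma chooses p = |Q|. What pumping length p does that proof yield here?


Pumping lemma for regular languages (standard proof):
Take p = |Q|, the number of DFA states.
Any string of length >= |Q| passes through |Q|+1 states while reading its first |Q| symbols,
so by pigeonhole some state repeats, giving the loop that can be pumped.
Here |Q| = 10
Therefore the proof uses p = 10

10


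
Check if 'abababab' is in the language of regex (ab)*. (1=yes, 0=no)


Pattern: (ab)*
String: 'abababab'
Pattern requires: zero or more repetitions of 'ab'
Pairs: ['ab', 'ab', 'ab', 'ab']
All pairs are 'ab'? Yes
Result: 1

1


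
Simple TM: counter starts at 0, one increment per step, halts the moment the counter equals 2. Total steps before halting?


Counter starts at 0. Counting sequence:
  Step 1: counter = 1
  Step 2: counter = 2
Counter reached 2 -> halt
Total steps = 2

2


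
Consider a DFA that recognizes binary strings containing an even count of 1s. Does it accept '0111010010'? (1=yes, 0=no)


DFA has 2 states: q_even (start, accept=yes) and q_odd
Processing string '0111010010' character by character:
  Position 0: read '0', 1-count=0 -> q_even (no change)
  Position 1: read '1', 1-count=1 -> q_odd
  Position 2: read '1', 1-count=2 -> q_even
  Position 3: read '1', 1-count=3 -> q_odd
  Position 4: read '0', 1-count=3 -> q_odd (no change)
  Position 5: read '1', 1-count=4 -> q_even
  Position 6: read '0', 1-count=4 -> q_even (no change)
  Position 7: read '0', 1-count=4 -> q_even (no change)
  Position 8: read '1', 1-count=5 -> q_odd
  Position 9: read '0', 1-count=5 -> q_odd (no change)
Final state: q_odd, total 1s = 5 (odd); the DFA requires an even count -> reject

0


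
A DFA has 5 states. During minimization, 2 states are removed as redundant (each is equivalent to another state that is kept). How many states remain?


Original DFA: 5 states
Redundant states removed: 2
Minimized states = original - removed
= 5 - 2
= 3

3


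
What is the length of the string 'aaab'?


String: 'aaab'
Counting characters:
  'a' appears 3 time(s)
  'b' appears 1 time(s)
Total length = 3 + 1 = 4

4


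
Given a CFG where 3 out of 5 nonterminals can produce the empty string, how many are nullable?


Nonterminals: {S, A, B, C, D}
A nonterminal is nullable if it can derive epsilon
Counting nullable nonterminals: 3
Total nullable = 3

3


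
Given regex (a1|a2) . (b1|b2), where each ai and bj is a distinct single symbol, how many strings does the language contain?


First group: 2 alternatives
Second group: 2 alternatives
Concatenation: each choice from group 1 pairs with each from group 2
Total = 2 x 2 = 4

4


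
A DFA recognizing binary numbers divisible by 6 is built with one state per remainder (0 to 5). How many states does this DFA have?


Divisibility by 6 is tracked via the remainder mod 6: 0, 1, ..., 5
The construction assigns one state to each remainder
Number of remainders = 6

6


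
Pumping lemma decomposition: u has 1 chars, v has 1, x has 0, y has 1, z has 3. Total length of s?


|s| = |u| + |v| + |x| + |y| + |z|
= 1 + 1 + 0 + 1 + 3
= 2 + 0 + 4
= 2 + 4
= 6

6


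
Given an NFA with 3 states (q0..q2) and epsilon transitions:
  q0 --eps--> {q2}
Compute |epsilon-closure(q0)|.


Starting from q0
Initialize closure = {q0}
Follow epsilon from q0 -> add q2
Final closure: {q0, q2}
Size = 2

2


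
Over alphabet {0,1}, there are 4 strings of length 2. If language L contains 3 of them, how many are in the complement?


Alphabet: {0,1}
String length: 2
Total strings of length 2 = 2^2 = 4
Strings in L = 3
Complement = total - |L|
= 4 - 3
= 1

1


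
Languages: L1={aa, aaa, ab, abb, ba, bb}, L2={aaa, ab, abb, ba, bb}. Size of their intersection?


L1 = {aa, aaa, ab, abb, ba, bb}
L2 = {aaa, ab, abb, ba, bb}
Checking each string in L1 against L2:
  'aa': in L2? No
  'aaa': in L2? Yes
  'ab': in L2? Yes
  'abb': in L2? Yes
  'ba': in L2? Yes
  'bb': in L2? Yes
Intersection = {aaa, ab, abb, ba, bb}
|L1 ∩ L2| = 5

5


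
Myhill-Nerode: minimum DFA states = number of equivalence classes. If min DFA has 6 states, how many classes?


Myhill-Nerode theorem:
Number of equivalence classes = number of states in minimal DFA
Minimal DFA states = 6
Therefore equivalence classes = 6

6


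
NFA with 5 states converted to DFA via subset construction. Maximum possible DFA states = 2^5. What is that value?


NFA has 5 states
Subset construction: each DFA state = subset of NFA states
Maximum subsets = 2^5
2^5 = 32

32


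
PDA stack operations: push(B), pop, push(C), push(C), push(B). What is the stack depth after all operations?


Tracing stack operations:
  push(B) -> stack = [B], depth=1
  pop -> removed B, stack = [], depth=0
  push(C) -> stack = [C], depth=1
  push(C) -> stack = [C,C], depth=2
  push(B) -> stack = [C,C,B], depth=3
Final depth = 3

3


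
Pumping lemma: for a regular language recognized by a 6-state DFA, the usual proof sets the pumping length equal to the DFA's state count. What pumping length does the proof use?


Pumping lemma for regular languages (standard proof):
Take p = |Q|, the number of DFA states.
Any string of length >= |Q| passes through |Q|+1 states while reading its first |Q| symbols,
so by pigeonhole some state repeats, giving the loop that can be pumped.
Here |Q| = 6
Therefore the proof uses p = 6

6


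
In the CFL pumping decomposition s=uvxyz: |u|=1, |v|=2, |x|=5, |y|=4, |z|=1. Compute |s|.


|s| = |u| + |v| + |x| + |y| + |z|
= 1 + 2 + 5 + 4 + 1
= 3 + 5 + 5
= 8 + 5
= 13

13


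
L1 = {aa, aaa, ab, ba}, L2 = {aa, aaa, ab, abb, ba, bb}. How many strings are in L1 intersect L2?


L1 = {aa, aaa, ab, ba}
L2 = {aa, aaa, ab, abb, ba, bb}
Checking each string in L1 against L2:
  'aa': in L2? Yes
  'aaa': in L2? Yes
  'ab': in L2? Yes
  'ba': in L2? Yes
Intersection = {aa, aaa, ab, ba}
|L1 ∩ L2| = 4

4


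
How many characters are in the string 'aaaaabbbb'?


String: 'aaaaabbbb'
Counting characters:
  'a' appears 5 time(s)
  'b' appears 4 time(s)
Total length = 5 + 4 = 9

9


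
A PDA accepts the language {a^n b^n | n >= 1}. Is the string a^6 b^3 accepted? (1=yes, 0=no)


Language requires equal numbers of a's and b's
PDA pushes for each 'a', pops for each 'b'
Number of a's = 6
Number of b's = 3
6 != 3 -> Reject

0


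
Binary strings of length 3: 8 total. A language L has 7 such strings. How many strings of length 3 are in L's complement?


Alphabet: {0,1}
String length: 3
Total strings of length 3 = 2^3 = 8
Strings in L = 7
Complement = total - |L|
= 8 - 7
= 1

1


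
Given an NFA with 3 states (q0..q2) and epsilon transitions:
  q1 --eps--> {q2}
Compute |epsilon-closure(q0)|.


Starting from q0
Initialize closure = {q0}
q0 has no outgoing epsilon transitions -> nothing to add
Final closure: {q0}
Size = 1

1


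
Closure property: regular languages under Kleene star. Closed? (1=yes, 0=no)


Regular languages are closed under:
- Union (DFA product construction)
- Intersection (DFA product construction)
- Complement (swap accept/reject states)
- Concatenation (NFA construction)
- Kleene star (NFA construction)
Kleene star is in this list
Therefore: closed

1


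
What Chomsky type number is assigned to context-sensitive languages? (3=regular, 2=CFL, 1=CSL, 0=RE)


Chomsky hierarchy levels:
  Type 3: Regular (DFA/NFA/regex)
  Type 2: Context-free (PDA)
  Type 1: Context-sensitive
  Type 0: Recursively enumerable (TM)
'context-sensitive' corresponds to Type 1

1


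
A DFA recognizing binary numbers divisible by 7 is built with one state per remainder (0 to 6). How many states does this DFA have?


Divisibility by 7 is tracked via the remainder mod 7: 0, 1, ..., 6
The construction assigns one state to each remainder
Number of remainders = 7

7


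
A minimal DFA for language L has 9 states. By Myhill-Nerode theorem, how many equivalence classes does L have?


Myhill-Nerode theorem:
Number of equivalence classes = number of states in minimal DFA
Minimal DFA states = 9
Therefore equivalence classes = 9

9


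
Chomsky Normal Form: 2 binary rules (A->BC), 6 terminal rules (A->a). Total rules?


CNF allows two rule forms:
  A -> BC (binary): 2 rules
  A -> a (terminal): 6 rules
Total = 2 + 6 = 8

8


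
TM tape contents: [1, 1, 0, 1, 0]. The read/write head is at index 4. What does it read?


Tape: [1, 1, 0, 1, 0]
Positions: 0 1 2 3 4
Values:    1 1 0 1 0
Head at position 4
tape[4] = 0

0


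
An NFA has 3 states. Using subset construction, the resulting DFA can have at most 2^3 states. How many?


NFA has 3 states
Subset construction: each DFA state = subset of NFA states
Maximum subsets = 2^3
2^3 = 8

8


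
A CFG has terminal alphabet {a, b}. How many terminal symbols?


Terminal symbols: a, b
Counting each: a (#1), b (#2)
Total = 2

2


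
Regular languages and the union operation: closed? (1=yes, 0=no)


Regular languages are closed under all standard operations:
- Union: Yes (product construction)
- Intersection: Yes (product construction)
- Complement: Yes (swap accept/reject)
- Concatenation: Yes (NFA construction)
Operation: union -> Closed

1


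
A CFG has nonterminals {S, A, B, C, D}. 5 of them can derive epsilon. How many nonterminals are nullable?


Nonterminals: {S, A, B, C, D}
A nonterminal is nullable if it can derive epsilon
Counting nullable nonterminals: 5
Total nullable = 5

5


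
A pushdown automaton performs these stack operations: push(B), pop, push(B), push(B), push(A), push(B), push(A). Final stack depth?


Tracing stack operations:
  push(B) -> stack = [B], depth=1
  pop -> removed B, stack = [], depth=0
  push(B) -> stack = [B], depth=1
  push(B) -> stack = [B,B], depth=2
  push(A) -> stack = [B,B,A], depth=3
  push(B) -> stack = [B,B,A,B], depth=4
  push(A) -> stack = [B,B,A,B,A], depth=5
Final depth = 5

5


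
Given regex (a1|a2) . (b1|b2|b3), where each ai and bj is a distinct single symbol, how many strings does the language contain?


First group: 2 alternatives
Second group: 3 alternatives
Concatenation: each choice from group 1 pairs with each from group 2
Total = 2 x 3 = 6

6


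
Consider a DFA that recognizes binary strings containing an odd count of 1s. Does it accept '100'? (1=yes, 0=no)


DFA has 2 states: q_even (start, accept=no) and q_odd
Processing string '100' character by character:
  Position 0: read '1', 1-count=1 -> q_odd
  Position 1: read '0', 1-count=1 -> q_odd (no change)
  Position 2: read '0', 1-count=1 -> q_odd (no change)
Final state: q_odd, total 1s = 1 (odd); the DFA requires an odd count -> accept

1


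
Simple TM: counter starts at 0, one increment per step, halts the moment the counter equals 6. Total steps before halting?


Counter starts at 0. Counting sequence:
  Step 1: counter = 1
  Step 2: counter = 2
  Step 3: counter = 3
  Step 4: counter = 4
  Step 5: counter = 5
  Step 6: counter = 6
Counter reached 6 -> halt
Total steps = 6

6


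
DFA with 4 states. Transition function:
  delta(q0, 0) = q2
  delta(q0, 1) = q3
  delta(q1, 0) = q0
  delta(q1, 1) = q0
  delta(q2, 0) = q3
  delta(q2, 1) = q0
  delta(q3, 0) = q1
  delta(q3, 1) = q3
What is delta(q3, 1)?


Looking up transition function:
delta(q3, 1) in the table
Row: q3, Column: 1
Result: q3

q3


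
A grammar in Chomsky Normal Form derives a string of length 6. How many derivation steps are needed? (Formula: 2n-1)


Chomsky Normal Form derivation:
String length n = 6
Each step either:
  - Splits a nonterminal into two (n-1 such steps)
  - Converts a nonterminal to terminal (n such steps)
Total = (n-1) + n = 2n - 1
= 2(6) - 1
= 12 - 1
= 11

11


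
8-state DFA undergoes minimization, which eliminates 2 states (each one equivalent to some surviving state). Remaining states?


Original DFA: 8 states
Redundant states removed: 2
Minimized states = original - removed
= 8 - 2
= 6

6


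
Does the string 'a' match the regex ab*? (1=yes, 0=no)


Pattern: ab*
String: 'a'
Pattern requires: exactly one 'a' followed by zero or more 'b's
First char is 'a' -> OK
Rest '': all b's? Yes
Result: 1

1


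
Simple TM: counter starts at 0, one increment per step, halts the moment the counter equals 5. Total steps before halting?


Counter starts at 0. Counting sequence:
  Step 1: counter = 1
  Step 2: counter = 2
  Step 3: counter = 3
  Step 4: counter = 4
  Step 5: counter = 5
Counter reached 5 -> halt
Total steps = 5

5


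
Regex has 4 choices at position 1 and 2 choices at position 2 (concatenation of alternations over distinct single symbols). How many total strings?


First group: 4 alternatives
Second group: 2 alternatives
Concatenation: each choice from group 1 pairs with each from group 2
Total = 4 x 2 = 8

8


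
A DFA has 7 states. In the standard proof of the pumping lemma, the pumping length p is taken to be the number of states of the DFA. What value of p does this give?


Pumping lemma for regular languages (standard proof):
Take p = |Q|, the number of DFA states.
Any string of length >= |Q| passes through |Q|+1 states while reading its first |Q| symbols,
so by pigeonhole some state repeats, giving the loop that can be pumped.
Here |Q| = 7
Therefore the proof uses p = 7

7


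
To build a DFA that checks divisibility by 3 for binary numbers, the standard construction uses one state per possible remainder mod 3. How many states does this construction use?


Divisibility by 3 is tracked via the remainder mod 3: 0, 1, ..., 2
The construction assigns one state to each remainder
Number of remainders = 3

3


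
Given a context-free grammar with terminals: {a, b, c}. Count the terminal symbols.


Terminal symbols: a, b, c
Counting each: a (#1), b (#2), c (#3)
Total = 3

3


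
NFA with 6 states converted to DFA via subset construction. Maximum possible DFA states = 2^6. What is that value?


NFA has 6 states
Subset construction: each DFA state = subset of NFA states
Maximum subsets = 2^6
2^6 = 64

64


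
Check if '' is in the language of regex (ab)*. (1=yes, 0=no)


Pattern: (ab)*
String: ''
Pattern requires: zero or more repetitions of 'ab'
Pairs: []
All pairs are 'ab'? Yes
Result: 1

1


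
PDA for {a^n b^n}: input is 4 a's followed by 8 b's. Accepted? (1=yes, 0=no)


Language requires equal numbers of a's and b's
PDA pushes for each 'a', pops for each 'b'
Number of a's = 4
Number of b's = 8
4 != 8 -> Reject

0


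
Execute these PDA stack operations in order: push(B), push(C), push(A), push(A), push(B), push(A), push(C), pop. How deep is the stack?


Tracing stack operations:
  push(B) -> stack = [B], depth=1
  push(C) -> stack = [B,C], depth=2
  push(A) -> stack = [B,C,A], depth=3
  push(A) -> stack = [B,C,A,A], depth=4
  push(B) -> stack = [B,C,A,A,B], depth=5
  push(A) -> stack = [B,C,A,A,B,A], depth=6
  push(C) -> stack = [B,C,A,A,B,A,C], depth=7
  pop -> removed C, stack = [B,C,A,A,B,A], depth=6
Final depth = 6

6


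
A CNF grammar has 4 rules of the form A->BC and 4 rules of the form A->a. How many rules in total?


CNF allows two rule forms:
  A -> BC (binary): 4 rules
  A -> a (terminal): 4 rules
Total = 4 + 4 = 8

8


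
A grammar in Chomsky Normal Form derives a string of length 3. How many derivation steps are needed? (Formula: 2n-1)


Chomsky Normal Form derivation:
String length n = 3
Each step either:
  - Splits a nonterminal into two (n-1 such steps)
  - Converts a nonterminal to terminal (n such steps)
Total = (n-1) + n = 2n - 1
= 2(3) - 1
= 6 - 1
= 5

5


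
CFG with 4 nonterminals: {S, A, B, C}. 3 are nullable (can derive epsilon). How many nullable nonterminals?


Nonterminals: {S, A, B, C}
A nonterminal is nullable if it can derive epsilon
Counting nullable nonterminals: 3
Total nullable = 3

3


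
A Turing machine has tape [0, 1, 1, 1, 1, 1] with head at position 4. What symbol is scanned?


Tape: [0, 1, 1, 1, 1, 1]
Positions: 0 1 2 3 4 5
Values:    0 1 1 1 1 1
Head at position 4
tape[4] = 1

1


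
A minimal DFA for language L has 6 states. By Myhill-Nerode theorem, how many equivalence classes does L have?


Myhill-Nerode theorem:
Number of equivalence classes = number of states in minimal DFA
Minimal DFA states = 6
Therefore equivalence classes = 6

6


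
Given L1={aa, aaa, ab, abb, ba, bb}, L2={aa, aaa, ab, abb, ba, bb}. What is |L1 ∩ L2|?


L1 = {aa, aaa, ab, abb, ba, bb}
L2 = {aa, aaa, ab, abb, ba, bb}
Checking each string in L1 against L2:
  'aa': in L2? Yes
  'aaa': in L2? Yes
  'ab': in L2? Yes
  'abb': in L2? Yes
  'ba': in L2? Yes
  'bb': in L2? Yes
Intersection = {aa, aaa, ab, abb, ba, bb}
|L1 ∩ L2| = 6

6


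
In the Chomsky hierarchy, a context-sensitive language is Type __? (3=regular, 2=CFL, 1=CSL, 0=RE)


Chomsky hierarchy levels:
  Type 3: Regular (DFA/NFA/regex)
  Type 2: Context-free (PDA)
  Type 1: Context-sensitive
  Type 0: Recursively enumerable (TM)
'context-sensitive' corresponds to Type 1

1


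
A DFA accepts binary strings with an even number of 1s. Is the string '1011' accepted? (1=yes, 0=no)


DFA has 2 states: q_even (start, accept=yes) and q_odd
Processing string '1011' character by character:
  Position 0: read '1', 1-count=1 -> q_odd
  Position 1: read '0', 1-count=1 -> q_odd (no change)
  Position 2: read '1', 1-count=2 -> q_even
  Position 3: read '1', 1-count=3 -> q_odd
Final state: q_odd, total 1s = 3 (odd); the DFA requires an even count -> reject

0


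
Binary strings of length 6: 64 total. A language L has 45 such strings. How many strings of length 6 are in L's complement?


Alphabet: {0,1}
String length: 6
Total strings of length 6 = 2^6 = 64
Strings in L = 45
Complement = total - |L|
= 64 - 45
= 19

19


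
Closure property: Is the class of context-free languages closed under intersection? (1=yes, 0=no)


CFL closure properties:
  Closed under: union, concatenation, Kleene star
  NOT closed under: intersection, complement
Operation 'intersection' is in not-closed list -> No (not closed)

0


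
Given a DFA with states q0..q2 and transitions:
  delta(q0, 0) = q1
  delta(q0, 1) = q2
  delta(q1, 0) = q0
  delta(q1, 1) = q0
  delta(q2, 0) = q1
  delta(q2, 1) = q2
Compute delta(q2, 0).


Looking up transition function:
delta(q2, 0) in the table
Row: q2, Column: 0
Result: q1

q1


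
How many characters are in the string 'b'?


String: 'b'
Counting characters:
  'b' appears 1 time(s)
Total length = 0 + 1 = 1

1


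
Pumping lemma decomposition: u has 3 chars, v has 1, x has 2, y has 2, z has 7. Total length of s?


|s| = |u| + |v| + |x| + |y| + |z|
= 3 + 1 + 2 + 2 + 7
= 4 + 2 + 9
= 6 + 9
= 15

15


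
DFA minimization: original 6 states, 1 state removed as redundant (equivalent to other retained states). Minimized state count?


Original DFA: 6 states
Redundant states removed: 1
Minimized states = original - removed
= 6 - 1
= 5

5


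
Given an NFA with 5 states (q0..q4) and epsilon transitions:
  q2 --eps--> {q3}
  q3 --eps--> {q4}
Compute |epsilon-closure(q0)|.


Starting from q0
Initialize closure = {q0}
q0 has no outgoing epsilon transitions -> nothing to add
Final closure: {q0}
Size = 1

1


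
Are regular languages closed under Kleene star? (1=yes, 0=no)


Regular languages are closed under:
- Union (DFA product construction)
- Intersection (DFA product construction)
- Complement (swap accept/reject states)
- Concatenation (NFA construction)
- Kleene star (NFA construction)
Kleene star is in this list
Therefore: closed

1


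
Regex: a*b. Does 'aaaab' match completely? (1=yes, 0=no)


Pattern: a*b
String: 'aaaab'
Pattern requires: zero or more 'a's followed by exactly one 'b'
Found 4 leading 'a's
Remaining: 'b'
Remaining is exactly 'b' -> match
Result: 1

1


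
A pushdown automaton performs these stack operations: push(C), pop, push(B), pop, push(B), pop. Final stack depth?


Tracing stack operations:
  push(C) -> stack = [C], depth=1
  pop -> removed C, stack = [], depth=0
  push(B) -> stack = [B], depth=1
  pop -> removed B, stack = [], depth=0
  push(B) -> stack = [B], depth=1
  pop -> removed B, stack = [], depth=0
Final depth = 0

0


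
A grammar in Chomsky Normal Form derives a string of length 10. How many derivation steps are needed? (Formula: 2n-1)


Chomsky Normal Form derivation:
String length n = 10
Each step either:
  - Splits a nonterminal into two (n-1 such steps)
  - Converts a nonterminal to terminal (n such steps)
Total = (n-1) + n = 2n - 1
= 2(10) - 1
= 20 - 1
= 19

19


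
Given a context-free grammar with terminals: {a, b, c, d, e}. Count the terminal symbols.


Terminal symbols: a, b, c, d, e
Counting each: a (#1), b (#2), c (#3), d (#4), e (#5)
Total = 5

5


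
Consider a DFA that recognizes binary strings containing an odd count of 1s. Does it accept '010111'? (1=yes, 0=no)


DFA has 2 states: q_even (start, accept=no) and q_odd
Processing string '010111' character by character:
  Position 0: read '0', 1-count=0 -> q_even (no change)
  Position 1: read '1', 1-count=1 -> q_odd
  Position 2: read '0', 1-count=1 -> q_odd (no change)
  Position 3: read '1', 1-count=2 -> q_even
  Position 4: read '1', 1-count=3 -> q_odd
  Position 5: read '1', 1-count=4 -> q_even
Final state: q_even, total 1s = 4 (even); the DFA requires an odd count -> reject

0


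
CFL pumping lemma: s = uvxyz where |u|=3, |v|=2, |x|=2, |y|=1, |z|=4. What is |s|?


|s| = |u| + |v| + |x| + |y| + |z|
= 3 + 2 + 2 + 1 + 4
= 5 + 2 + 5
= 7 + 5
= 12

12


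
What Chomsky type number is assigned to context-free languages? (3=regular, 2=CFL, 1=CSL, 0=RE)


Chomsky hierarchy levels:
  Type 3: Regular (DFA/NFA/regex)
  Type 2: Context-free (PDA)
  Type 1: Context-sensitive
  Type 0: Recursively enumerable (TM)
'context-free' corresponds to Type 2

2


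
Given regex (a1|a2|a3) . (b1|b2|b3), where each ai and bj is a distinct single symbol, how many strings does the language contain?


First group: 3 alternatives
Second group: 3 alternatives
Concatenation: each choice from group 1 pairs with each from group 2
Total = 3 x 3 = 9

9


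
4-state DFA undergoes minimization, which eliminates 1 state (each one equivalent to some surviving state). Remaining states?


Original DFA: 4 states
Redundant states removed: 1
Minimized states = original - removed
= 4 - 1
= 3

3


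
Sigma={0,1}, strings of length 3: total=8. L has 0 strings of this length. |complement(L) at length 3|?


Alphabet: {0,1}
String length: 3
Total strings of length 3 = 2^3 = 8
Strings in L = 0
Complement = total - |L|
= 8 - 0
= 8

8


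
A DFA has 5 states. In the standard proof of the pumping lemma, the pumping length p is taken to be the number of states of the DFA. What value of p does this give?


Pumping lemma for regular languages (standard proof):
Take p = |Q|, the number of DFA states.
Any string of length >= |Q| passes through |Q|+1 states while reading its first |Q| symbols,
so by pigeonhole some state repeats, giving the loop that can be pumped.
Here |Q| = 5
Therefore the proof uses p = 5

5


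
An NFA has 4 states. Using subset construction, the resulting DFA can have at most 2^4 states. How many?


NFA has 4 states
Subset construction: each DFA state = subset of NFA states
Maximum subsets = 2^4
2^4 = 16

16


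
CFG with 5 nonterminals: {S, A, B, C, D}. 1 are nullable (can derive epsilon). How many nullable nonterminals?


Nonterminals: {S, A, B, C, D}
A nonterminal is nullable if it can derive epsilon
Counting nullable nonterminals: 1
Total nullable = 1

1


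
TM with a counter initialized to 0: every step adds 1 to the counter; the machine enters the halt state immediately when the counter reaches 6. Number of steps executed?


Counter starts at 0. Counting sequence:
  Step 1: counter = 1
  Step 2: counter = 2
  Step 3: counter = 3
  Step 4: counter = 4
  Step 5: counter = 5
  Step 6: counter = 6
Counter reached 6 -> halt
Total steps = 6

6


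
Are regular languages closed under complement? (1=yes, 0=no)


Regular languages are closed under all standard operations:
- Union: Yes (product construction)
- Intersection: Yes (product construction)
- Complement: Yes (swap accept/reject)
- Concatenation: Yes (NFA construction)
Operation: complement -> Closed

1


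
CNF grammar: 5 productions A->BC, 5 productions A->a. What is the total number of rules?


CNF allows two rule forms:
  A -> BC (binary): 5 rules
  A -> a (terminal): 5 rules
Total = 5 + 5 = 10

10


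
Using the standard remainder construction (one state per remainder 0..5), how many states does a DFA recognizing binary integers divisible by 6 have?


Divisibility by 6 is tracked via the remainder mod 6: 0, 1, ..., 5
The construction assigns one state to each remainder
Number of remainders = 6

6


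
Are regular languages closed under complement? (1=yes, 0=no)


Regular languages are closed under:
- Union (DFA product construction)
- Intersection (DFA product construction)
- Complement (swap accept/reject states)
- Concatenation (NFA construction)
- Kleene star (NFA construction)
complement is in this list
Therefore: closed

1


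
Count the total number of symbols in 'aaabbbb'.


String: 'aaabbbb'
Counting characters:
  'a' appears 3 time(s)
  'b' appears 4 time(s)
Total length = 3 + 4 = 7

7


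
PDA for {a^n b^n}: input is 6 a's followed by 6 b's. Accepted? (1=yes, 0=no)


Language requires equal numbers of a's and b's
PDA pushes for each 'a', pops for each 'b'
Number of a's = 6
Number of b's = 6
6 == 6 -> Accept

1


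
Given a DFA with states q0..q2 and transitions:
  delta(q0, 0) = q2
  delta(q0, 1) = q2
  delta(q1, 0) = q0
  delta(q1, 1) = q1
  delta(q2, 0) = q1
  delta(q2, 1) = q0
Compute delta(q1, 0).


Looking up transition function:
delta(q1, 0) in the table
Row: q1, Column: 0
Result: q0

q0


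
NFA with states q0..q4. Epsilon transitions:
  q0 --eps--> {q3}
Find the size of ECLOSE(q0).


Starting from q0
Initialize closure = {q0}
Follow epsilon from q0 -> add q3
Final closure: {q0, q3}
Size = 2

2


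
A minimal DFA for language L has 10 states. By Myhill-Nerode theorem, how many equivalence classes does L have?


Myhill-Nerode theorem:
Number of equivalence classes = number of states in minimal DFA
Minimal DFA states = 10
Therefore equivalence classes = 10

10


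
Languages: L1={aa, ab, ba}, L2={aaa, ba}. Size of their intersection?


L1 = {aa, ab, ba}
L2 = {aaa, ba}
Checking each string in L1 against L2:
  'aa': in L2? No
  'ab': in L2? No
  'ba': in L2? Yes
Intersection = {ba}
|L1 ∩ L2| = 1

1


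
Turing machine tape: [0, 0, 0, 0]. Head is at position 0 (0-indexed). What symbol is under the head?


Tape: [0, 0, 0, 0]
Positions: 0 1 2 3
Values:    0 0 0 0
Head at position 0
tape[0] = 0

0


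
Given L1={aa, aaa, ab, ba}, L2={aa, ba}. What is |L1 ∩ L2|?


L1 = {aa, aaa, ab, ba}
L2 = {aa, ba}
Checking each string in L1 against L2:
  'aa': in L2? Yes
  'aaa': in L2? No
  'ab': in L2? No
  'ba': in L2? Yes
Intersection = {aa, ba}
|L1 ∩ L2| = 2

2


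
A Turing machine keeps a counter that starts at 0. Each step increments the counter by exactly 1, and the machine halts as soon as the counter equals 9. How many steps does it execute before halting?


Counter starts at 0. Counting sequence:
  Step 1: counter = 1
  Step 2: counter = 2
  Step 3: counter = 3
  Step 4: counter = 4
  Step 5: counter = 5
  Step 6: counter = 6
  ...
  Step 9: counter = 9
Counter reached 9 -> halt
Total steps = 9

9


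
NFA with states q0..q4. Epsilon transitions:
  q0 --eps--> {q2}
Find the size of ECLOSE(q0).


Starting from q0
Initialize closure = {q0}
Follow epsilon from q0 -> add q2
Final closure: {q0, q2}
Size = 2

2


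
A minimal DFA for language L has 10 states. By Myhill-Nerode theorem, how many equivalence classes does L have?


Myhill-Nerode theorem:
Number of equivalence classes = number of states in minimal DFA
Minimal DFA states = 10
Therefore equivalence classes = 10

10


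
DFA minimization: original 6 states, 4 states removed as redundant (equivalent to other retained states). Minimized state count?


Original DFA: 6 states
Redundant states removed: 4
Minimized states = original - removed
= 6 - 4
= 2

2


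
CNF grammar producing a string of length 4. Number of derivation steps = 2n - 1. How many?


Chomsky Normal Form derivation:
String length n = 4
Each step either:
  - Splits a nonterminal into two (n-1 such steps)
  - Converts a nonterminal to terminal (n such steps)
Total = (n-1) + n = 2n - 1
= 2(4) - 1
= 8 - 1
= 7

7


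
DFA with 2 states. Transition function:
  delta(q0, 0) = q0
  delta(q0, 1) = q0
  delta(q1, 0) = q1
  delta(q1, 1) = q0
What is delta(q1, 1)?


Looking up transition function:
delta(q1, 1) in the table
Row: q1, Column: 1
Result: q0

q0


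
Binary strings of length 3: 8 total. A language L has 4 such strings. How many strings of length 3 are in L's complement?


Alphabet: {0,1}
String length: 3
Total strings of length 3 = 2^3 = 8
Strings in L = 4
Complement = total - |L|
= 8 - 4
= 4

4


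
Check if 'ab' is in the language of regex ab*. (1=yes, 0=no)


Pattern: ab*
String: 'ab'
Pattern requires: exactly one 'a' followed by zero or more 'b's
First char is 'a' -> OK
Rest 'b': all b's? Yes
Result: 1

1


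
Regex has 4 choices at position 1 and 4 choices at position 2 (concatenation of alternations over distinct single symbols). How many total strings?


First group: 4 alternatives
Second group: 4 alternatives
Concatenation: each choice from group 1 pairs with each from group 2
Total = 4 x 4 = 16

16
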